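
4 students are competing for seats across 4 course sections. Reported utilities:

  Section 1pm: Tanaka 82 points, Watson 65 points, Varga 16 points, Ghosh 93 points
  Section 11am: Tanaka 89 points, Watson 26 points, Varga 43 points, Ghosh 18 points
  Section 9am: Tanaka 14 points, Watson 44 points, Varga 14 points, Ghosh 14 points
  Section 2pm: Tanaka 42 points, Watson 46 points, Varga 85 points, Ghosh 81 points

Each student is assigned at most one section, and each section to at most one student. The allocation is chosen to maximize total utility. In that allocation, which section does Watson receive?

Optimal: Tanaka→Section 11am (89 points), Watson→Section 9am (44 points), Varga→Section 2pm (85 points), Ghosh→Section 1pm (93 points) — total 89+44+85+93 = 311 points.
Row-greedy (each student in turn takes its best remaining section) gives 253 points, worse by 58.
Swapping Varga↔Ghosh (Varga→Section 1pm 16 points, Ghosh→Section 2pm 81 points) loses 81.
No other one-to-one assignment exceeds 311 points.
Watson's own top section is Section 1pm (65 points), but forcing Watson→Section 1pm and reassigning the rest optimally gives only 253 points — worse by 58.

Watson receives Section 9am.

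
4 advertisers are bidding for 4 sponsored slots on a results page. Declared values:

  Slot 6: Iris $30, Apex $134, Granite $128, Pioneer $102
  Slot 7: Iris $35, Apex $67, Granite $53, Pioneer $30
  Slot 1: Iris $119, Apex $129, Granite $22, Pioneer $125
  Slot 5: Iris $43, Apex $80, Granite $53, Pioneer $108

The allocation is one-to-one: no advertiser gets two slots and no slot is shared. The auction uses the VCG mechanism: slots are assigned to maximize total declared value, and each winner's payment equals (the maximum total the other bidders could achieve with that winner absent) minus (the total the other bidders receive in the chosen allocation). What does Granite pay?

Granite pays $67.

Efficient allocation: Iris→Slot 1 ($119), Apex→Slot 7 ($67), Granite→Slot 6 ($128), Pioneer→Slot 5 ($108); total welfare W = $422.
Granite receives Slot 6 at value $128, so the others get W − 128 = $294.
Without Granite: best allocation of the remaining 3 bidders over all 4 slots is Iris→Slot 1 ($119), Apex→Slot 6 ($134), Pioneer→Slot 5 ($108), total $361.
VCG payment = (others' best without Granite) − (others' welfare with Granite) = 361 − 294 = $67.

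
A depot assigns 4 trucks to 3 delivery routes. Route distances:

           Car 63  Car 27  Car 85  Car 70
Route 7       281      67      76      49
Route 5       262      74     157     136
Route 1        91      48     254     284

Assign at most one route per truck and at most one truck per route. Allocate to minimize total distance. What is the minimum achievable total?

Minimum total: 214 km

Optimal: Car 70→Route 7 (49 km), Car 27→Route 5 (74 km), Car 63→Route 1 (91 km) — total 49+74+91 = 214 km.
Min-entry greedy (repeatedly take the single cheapest remaining cell) gives 254 km, worse by 40.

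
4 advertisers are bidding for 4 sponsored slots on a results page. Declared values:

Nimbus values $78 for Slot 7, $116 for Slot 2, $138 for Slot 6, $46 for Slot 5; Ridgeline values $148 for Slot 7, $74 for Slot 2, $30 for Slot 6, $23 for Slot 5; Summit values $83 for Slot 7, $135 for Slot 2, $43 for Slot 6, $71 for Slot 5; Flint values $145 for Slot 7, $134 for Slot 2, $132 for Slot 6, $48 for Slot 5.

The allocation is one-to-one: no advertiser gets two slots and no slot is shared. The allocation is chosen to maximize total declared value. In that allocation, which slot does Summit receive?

Optimal: Nimbus→Slot 6 ($138), Ridgeline→Slot 7 ($148), Summit→Slot 5 ($71), Flint→Slot 2 ($134) — total 138+148+71+134 = $491.
Max-entry greedy (repeatedly take the single best remaining cell) gives $469, worse by 22.
Summit's own top slot is Slot 2 ($135), but forcing Summit→Slot 2 and reassigning the rest optimally gives only $469 — worse by 22.

Summit receives Slot 5.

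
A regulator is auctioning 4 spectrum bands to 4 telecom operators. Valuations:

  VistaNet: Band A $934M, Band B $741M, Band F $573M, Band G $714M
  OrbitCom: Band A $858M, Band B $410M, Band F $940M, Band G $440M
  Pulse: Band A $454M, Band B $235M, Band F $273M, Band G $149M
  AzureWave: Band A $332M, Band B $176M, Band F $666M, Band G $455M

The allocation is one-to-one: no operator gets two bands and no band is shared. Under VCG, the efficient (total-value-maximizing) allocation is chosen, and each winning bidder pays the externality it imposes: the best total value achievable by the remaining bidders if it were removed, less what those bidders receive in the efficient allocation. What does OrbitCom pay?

OrbitCom pays $211M.

Efficient allocation: VistaNet→Band B ($741M), OrbitCom→Band F ($940M), Pulse→Band A ($454M), AzureWave→Band G ($455M); total welfare W = $2590M.
OrbitCom receives Band F at value $940M, so the others get W − 940 = $1650M.
Without OrbitCom: best allocation of the remaining 3 bidders over all 4 bands is VistaNet→Band B ($741M), Pulse→Band A ($454M), AzureWave→Band F ($666M), total $1861M.
VCG payment = (others' best without OrbitCom) − (others' welfare with OrbitCom) = 1861 − 1650 = $211M.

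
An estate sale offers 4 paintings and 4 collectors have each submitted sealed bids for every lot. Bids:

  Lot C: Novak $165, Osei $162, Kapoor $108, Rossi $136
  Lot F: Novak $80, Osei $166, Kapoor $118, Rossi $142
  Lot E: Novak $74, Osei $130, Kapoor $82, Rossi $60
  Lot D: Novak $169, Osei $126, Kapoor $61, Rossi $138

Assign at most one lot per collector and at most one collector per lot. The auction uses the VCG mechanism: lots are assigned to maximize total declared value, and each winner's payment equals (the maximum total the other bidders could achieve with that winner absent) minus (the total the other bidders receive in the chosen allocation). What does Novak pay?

Efficient allocation: Novak→Lot D ($169), Osei→Lot C ($162), Kapoor→Lot E ($82), Rossi→Lot F ($142); total welfare W = $555.
Novak receives Lot D at value $169, so the others get W − 169 = $386.
Without Novak: best allocation of the remaining 3 bidders over all 4 lots is Osei→Lot C ($162), Kapoor→Lot F ($118), Rossi→Lot D ($138), total $418.
VCG payment = (others' best without Novak) − (others' welfare with Novak) = 418 − 386 = $32.

Novak pays $32.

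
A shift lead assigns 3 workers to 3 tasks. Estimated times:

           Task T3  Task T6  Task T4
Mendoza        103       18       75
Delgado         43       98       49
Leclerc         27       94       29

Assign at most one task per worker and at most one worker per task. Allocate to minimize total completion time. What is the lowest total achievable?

Min total: 90 min

Treat this as an assignment problem: match each worker to one task.
Optimal: Mendoza→Task T6 (18 min), Delgado→Task T3 (43 min), Leclerc→Task T4 (29 min) — total 18+43+29 = 90 min.
Column-greedy (each task in turn goes to its cheapest remaining worker) gives 94 min, worse by 4.
Next-best assignment: Mendoza→Task T6, Delgado→Task T4, Leclerc→Task T3 = 94 min.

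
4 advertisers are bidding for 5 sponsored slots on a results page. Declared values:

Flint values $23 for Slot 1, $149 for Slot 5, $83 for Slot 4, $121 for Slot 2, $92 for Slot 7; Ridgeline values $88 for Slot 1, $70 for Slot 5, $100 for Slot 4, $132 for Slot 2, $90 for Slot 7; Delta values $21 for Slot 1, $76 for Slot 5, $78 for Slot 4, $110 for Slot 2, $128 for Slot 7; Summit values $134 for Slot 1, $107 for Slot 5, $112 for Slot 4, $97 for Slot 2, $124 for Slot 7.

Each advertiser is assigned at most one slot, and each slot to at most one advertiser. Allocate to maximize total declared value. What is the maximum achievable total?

Max total: $543

This is a one-to-one assignment (maximum-weight bipartite matching).
Optimal: Flint→Slot 5 ($149), Ridgeline→Slot 2 ($132), Delta→Slot 7 ($128), Summit→Slot 1 ($134) — total 149+132+128+134 = $543.
Column-greedy (each slot in turn goes to its best remaining advertiser) gives $493, worse by 50.
Next-best assignment: Flint→Slot 5, Ridgeline→Slot 2, Delta→Slot 7, Summit→Slot 4 = $521.
No other one-to-one assignment exceeds $543.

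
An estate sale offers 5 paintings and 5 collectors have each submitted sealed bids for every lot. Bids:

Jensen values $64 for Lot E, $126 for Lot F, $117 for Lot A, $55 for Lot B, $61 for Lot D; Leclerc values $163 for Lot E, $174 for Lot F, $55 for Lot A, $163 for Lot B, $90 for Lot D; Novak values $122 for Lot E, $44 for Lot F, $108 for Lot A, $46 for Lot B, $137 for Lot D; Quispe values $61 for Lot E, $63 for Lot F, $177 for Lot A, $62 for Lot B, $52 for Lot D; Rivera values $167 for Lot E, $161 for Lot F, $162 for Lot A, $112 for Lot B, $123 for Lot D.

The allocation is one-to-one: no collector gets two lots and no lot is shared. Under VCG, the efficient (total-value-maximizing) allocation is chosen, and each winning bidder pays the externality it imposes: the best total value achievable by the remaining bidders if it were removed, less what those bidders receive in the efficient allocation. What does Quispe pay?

Quispe pays $2.

Efficient allocation: Jensen→Lot F ($126), Leclerc→Lot B ($163), Novak→Lot D ($137), Quispe→Lot A ($177), Rivera→Lot E ($167); total welfare W = $770.
Quispe receives Lot A at value $177, so the others get W − 177 = $593.
Without Quispe: best allocation of the remaining 4 bidders over all 5 lots is Jensen→Lot A ($117), Leclerc→Lot F ($174), Novak→Lot D ($137), Rivera→Lot E ($167), total $595.
VCG payment = (others' best without Quispe) − (others' welfare with Quispe) = 595 − 593 = $2.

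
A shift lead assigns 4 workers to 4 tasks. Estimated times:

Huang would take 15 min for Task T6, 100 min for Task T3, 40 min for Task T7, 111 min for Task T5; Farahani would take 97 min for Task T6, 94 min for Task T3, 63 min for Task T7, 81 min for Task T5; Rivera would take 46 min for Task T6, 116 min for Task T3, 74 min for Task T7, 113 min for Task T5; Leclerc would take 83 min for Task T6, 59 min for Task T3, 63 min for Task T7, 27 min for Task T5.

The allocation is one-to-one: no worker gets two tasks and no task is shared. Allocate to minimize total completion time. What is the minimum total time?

Min total: 207 min

Treat this as an assignment problem: match each worker to one task.
Optimal: Huang→Task T7 (40 min), Farahani→Task T3 (94 min), Rivera→Task T6 (46 min), Leclerc→Task T5 (27 min) — total 40+94+46+27 = 207 min.
Column-greedy (each task in turn goes to its cheapest remaining worker) gives 250 min, worse by 43.
Next-best assignment: Huang→Task T6, Farahani→Task T3, Rivera→Task T7, Leclerc→Task T5 = 210 min.
Checked against all permutations: 207 min is optimal.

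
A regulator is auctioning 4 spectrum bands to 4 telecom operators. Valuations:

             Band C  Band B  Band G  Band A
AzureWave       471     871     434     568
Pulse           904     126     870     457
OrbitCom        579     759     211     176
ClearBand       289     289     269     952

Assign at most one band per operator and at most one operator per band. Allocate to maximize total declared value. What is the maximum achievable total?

Optimal: AzureWave→Band B ($871M), Pulse→Band G ($870M), OrbitCom→Band C ($579M), ClearBand→Band A ($952M) — total 871+870+579+952 = $3272M.
Column-greedy (each band in turn goes to its best remaining operator) gives $2220M, worse by 1052.
Every other assignment is strictly worse.

Maximum total: $3272M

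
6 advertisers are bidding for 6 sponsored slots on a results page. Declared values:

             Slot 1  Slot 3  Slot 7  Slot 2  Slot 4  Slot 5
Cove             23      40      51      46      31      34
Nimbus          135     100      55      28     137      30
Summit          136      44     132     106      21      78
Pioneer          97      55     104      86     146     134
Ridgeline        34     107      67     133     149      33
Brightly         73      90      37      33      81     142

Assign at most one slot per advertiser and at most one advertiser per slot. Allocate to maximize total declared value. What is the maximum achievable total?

Optimal: Cove→Slot 3 ($40), Nimbus→Slot 1 ($135), Summit→Slot 7 ($132), Pioneer→Slot 4 ($146), Ridgeline→Slot 2 ($133), Brightly→Slot 5 ($142) — total 40+135+132+146+133+142 = $728.
Row-greedy (each advertiser in turn takes its best remaining slot) gives $681, worse by 47.
Next-best assignment: Cove→Slot 7, Nimbus→Slot 3, Summit→Slot 1, Pioneer→Slot 4, Ridgeline→Slot 2, Brightly→Slot 5 = $708.
Swapping Summit↔Ridgeline (Summit→Slot 2 $106, Ridgeline→Slot 7 $67) loses 92.
No other one-to-one assignment exceeds $728.

Max total: $728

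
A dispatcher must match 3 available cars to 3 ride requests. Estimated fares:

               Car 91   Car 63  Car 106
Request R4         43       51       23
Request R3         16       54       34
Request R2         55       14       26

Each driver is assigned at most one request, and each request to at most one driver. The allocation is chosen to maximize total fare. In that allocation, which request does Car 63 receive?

Car 63 receives Request R4.

Optimal: Car 91→Request R2 ($55), Car 63→Request R4 ($51), Car 106→Request R3 ($34) — total 55+51+34 = $140.
Max-entry greedy (repeatedly take the single best remaining cell) gives $132, worse by 8.
Next-best assignment: Car 91→Request R2, Car 63→Request R3, Car 106→Request R4 = $132.
Swapping Car 106↔Car 63 (Car 106→Request R4 $23, Car 63→Request R3 $54) loses 8.
Car 63's own top request is Request R3 ($54), but forcing Car 63→Request R3 and reassigning the rest optimally gives only $132 — worse by 8.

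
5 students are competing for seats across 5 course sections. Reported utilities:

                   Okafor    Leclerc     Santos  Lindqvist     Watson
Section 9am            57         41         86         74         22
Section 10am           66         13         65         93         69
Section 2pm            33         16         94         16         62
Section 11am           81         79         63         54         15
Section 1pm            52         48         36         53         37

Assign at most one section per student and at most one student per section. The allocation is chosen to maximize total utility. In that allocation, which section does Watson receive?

This is the linear assignment problem.
Optimal: Okafor→Section 1pm (52 points), Leclerc→Section 11am (79 points), Santos→Section 9am (86 points), Lindqvist→Section 10am (93 points), Watson→Section 2pm (62 points) — total 52+79+86+93+62 = 372 points.
Max-entry greedy (repeatedly take the single best remaining cell) gives 338 points, worse by 34.
Next-best assignment: Okafor→Section 11am, Leclerc→Section 1pm, Santos→Section 9am, Lindqvist→Section 10am, Watson→Section 2pm = 370 points.
Swapping Leclerc↔Watson (Leclerc→Section 2pm 16 points, Watson→Section 11am 15 points) loses 110.
Watson's own top section is Section 10am (69 points), but forcing Watson→Section 10am and reassigning the rest optimally gives only 368 points — worse by 4.

Watson receives Section 2pm.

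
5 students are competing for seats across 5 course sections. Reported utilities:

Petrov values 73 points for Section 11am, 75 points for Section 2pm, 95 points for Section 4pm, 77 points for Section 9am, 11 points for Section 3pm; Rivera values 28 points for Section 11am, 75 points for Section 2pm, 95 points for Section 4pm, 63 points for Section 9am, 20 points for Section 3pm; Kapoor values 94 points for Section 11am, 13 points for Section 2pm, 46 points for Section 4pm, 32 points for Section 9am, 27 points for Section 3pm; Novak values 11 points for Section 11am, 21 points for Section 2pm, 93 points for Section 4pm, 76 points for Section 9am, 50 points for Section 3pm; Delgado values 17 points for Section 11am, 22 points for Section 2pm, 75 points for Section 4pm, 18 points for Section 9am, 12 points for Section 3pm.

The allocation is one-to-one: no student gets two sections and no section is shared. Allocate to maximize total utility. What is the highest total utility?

Optimal: Petrov→Section 9am (77 points), Rivera→Section 2pm (75 points), Kapoor→Section 11am (94 points), Novak→Section 3pm (50 points), Delgado→Section 4pm (75 points) — total 77+75+94+50+75 = 371 points.
Column-greedy (each section in turn goes to its best remaining student) gives 352 points, worse by 19.

Max total: 371 points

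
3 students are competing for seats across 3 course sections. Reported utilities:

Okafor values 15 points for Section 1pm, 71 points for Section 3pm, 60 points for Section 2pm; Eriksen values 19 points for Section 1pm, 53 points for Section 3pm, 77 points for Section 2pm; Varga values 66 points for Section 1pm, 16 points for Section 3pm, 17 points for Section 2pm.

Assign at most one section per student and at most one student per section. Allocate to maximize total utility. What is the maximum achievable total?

Optimal: Okafor→Section 3pm (71 points), Eriksen→Section 2pm (77 points), Varga→Section 1pm (66 points) — total 71+77+66 = 214 points.
Swapping Eriksen↔Okafor (Eriksen→Section 3pm 53 points, Okafor→Section 2pm 60 points) loses 35.
No other one-to-one assignment exceeds 214 points.

Maximum total: 214 points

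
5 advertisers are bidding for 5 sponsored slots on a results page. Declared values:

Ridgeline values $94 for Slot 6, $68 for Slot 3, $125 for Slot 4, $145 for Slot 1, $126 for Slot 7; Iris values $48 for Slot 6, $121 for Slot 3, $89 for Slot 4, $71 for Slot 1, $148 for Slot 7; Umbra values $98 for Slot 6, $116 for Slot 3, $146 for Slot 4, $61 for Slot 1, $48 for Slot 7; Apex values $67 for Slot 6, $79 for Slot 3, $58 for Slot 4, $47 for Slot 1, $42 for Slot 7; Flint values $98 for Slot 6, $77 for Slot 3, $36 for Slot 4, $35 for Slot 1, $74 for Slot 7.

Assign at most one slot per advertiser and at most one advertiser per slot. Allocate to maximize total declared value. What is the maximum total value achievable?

Maximum total: $616

Optimal: Ridgeline→Slot 1 ($145), Iris→Slot 7 ($148), Umbra→Slot 4 ($146), Apex→Slot 3 ($79), Flint→Slot 6 ($98) — total 145+148+146+79+98 = $616.
Column-greedy (each slot in turn goes to its best remaining advertiser) gives $465, worse by 151.
Next-best assignment: Ridgeline→Slot 1, Iris→Slot 7, Umbra→Slot 4, Apex→Slot 6, Flint→Slot 3 = $583.
Swapping Umbra↔Iris (Umbra→Slot 7 $48, Iris→Slot 4 $89) loses 157.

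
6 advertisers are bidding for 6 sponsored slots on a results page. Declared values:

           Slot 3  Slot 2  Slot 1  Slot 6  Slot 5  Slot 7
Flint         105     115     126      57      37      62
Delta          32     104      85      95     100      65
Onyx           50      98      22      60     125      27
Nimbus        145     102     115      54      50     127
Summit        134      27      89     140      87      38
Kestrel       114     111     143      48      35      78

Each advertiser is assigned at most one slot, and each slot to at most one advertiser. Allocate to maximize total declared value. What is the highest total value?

Maximum total: $744

Optimal: Flint→Slot 3 ($105), Delta→Slot 2 ($104), Onyx→Slot 5 ($125), Nimbus→Slot 7 ($127), Summit→Slot 6 ($140), Kestrel→Slot 1 ($143) — total 105+104+125+127+140+143 = $744.
Max-entry greedy (repeatedly take the single best remaining cell) gives $733, worse by 11.
Next-best assignment: Flint→Slot 2, Delta→Slot 6, Onyx→Slot 5, Nimbus→Slot 7, Summit→Slot 3, Kestrel→Slot 1 = $739.
Swapping Summit↔Kestrel (Summit→Slot 1 $89, Kestrel→Slot 6 $48) loses 146.
Every other assignment is strictly worse.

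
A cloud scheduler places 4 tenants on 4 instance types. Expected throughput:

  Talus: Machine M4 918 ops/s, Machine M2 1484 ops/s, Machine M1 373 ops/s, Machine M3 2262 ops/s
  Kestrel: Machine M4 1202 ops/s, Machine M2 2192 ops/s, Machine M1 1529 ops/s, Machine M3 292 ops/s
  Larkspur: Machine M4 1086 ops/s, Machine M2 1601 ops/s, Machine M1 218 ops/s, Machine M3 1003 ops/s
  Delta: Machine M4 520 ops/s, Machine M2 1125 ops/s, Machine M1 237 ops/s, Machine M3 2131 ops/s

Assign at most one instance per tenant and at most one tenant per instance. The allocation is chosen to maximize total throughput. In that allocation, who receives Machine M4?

This is the linear assignment problem.
Optimal: Talus→Machine M2 (1484 ops/s), Kestrel→Machine M1 (1529 ops/s), Larkspur→Machine M4 (1086 ops/s), Delta→Machine M3 (2131 ops/s) — total 1484+1529+1086+2131 = 6230 ops/s.
Max-entry greedy (repeatedly take the single best remaining cell) gives 5777 ops/s, worse by 453.
Swapping Delta↔Larkspur (Delta→Machine M4 520 ops/s, Larkspur→Machine M3 1003 ops/s) loses 1694.
Larkspur's own top instance is Machine M2 (1601 ops/s), but forcing Larkspur→Machine M2 and reassigning the rest optimally gives only 6179 ops/s — worse by 51.

Larkspur receives Machine M4.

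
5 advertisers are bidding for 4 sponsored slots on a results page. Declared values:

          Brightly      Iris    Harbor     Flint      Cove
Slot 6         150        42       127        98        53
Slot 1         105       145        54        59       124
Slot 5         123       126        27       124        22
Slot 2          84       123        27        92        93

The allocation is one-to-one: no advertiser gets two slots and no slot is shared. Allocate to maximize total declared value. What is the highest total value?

Treat this as an assignment problem: match each advertiser to one slot.
Optimal: Brightly→Slot 6 ($150), Cove→Slot 1 ($124), Flint→Slot 5 ($124), Iris→Slot 2 ($123) — total 150+124+124+123 = $521.
Row-greedy (each advertiser in turn takes its best remaining slot) gives $414, worse by 107.

Maximum total: $521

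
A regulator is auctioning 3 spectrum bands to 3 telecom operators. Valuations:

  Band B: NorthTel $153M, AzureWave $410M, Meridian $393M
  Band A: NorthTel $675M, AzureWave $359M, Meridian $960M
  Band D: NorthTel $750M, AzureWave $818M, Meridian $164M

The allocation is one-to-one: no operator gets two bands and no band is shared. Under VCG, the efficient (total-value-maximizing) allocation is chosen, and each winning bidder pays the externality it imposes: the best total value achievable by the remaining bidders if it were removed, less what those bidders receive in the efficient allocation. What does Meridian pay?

Efficient allocation: NorthTel→Band D ($750M), AzureWave→Band B ($410M), Meridian→Band A ($960M); total welfare W = $2120M.
Meridian receives Band A at value $960M, so the others get W − 960 = $1160M.
Without Meridian: best allocation of the remaining 2 bidders over all 3 bands is NorthTel→Band A ($675M), AzureWave→Band D ($818M), total $1493M.
VCG payment = (others' best without Meridian) − (others' welfare with Meridian) = 1493 − 1160 = $333M.

Meridian pays $333M.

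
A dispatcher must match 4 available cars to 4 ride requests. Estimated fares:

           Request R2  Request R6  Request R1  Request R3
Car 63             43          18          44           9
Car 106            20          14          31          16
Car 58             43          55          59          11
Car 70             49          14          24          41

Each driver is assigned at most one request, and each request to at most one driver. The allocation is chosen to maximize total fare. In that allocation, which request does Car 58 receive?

Car 58 receives Request R6.

Optimal: Car 63→Request R2 ($43), Car 106→Request R1 ($31), Car 58→Request R6 ($55), Car 70→Request R3 ($41) — total 43+31+55+41 = $170.
Max-entry greedy (repeatedly take the single best remaining cell) gives $142, worse by 28.
Swapping Car 106↔Car 70 (Car 106→Request R3 $16, Car 70→Request R1 $24) loses 32.
Every other assignment is strictly worse.
Car 58's own top request is Request R1 ($59), but forcing Car 58→Request R1 and reassigning the rest optimally gives only $157 — worse by 13.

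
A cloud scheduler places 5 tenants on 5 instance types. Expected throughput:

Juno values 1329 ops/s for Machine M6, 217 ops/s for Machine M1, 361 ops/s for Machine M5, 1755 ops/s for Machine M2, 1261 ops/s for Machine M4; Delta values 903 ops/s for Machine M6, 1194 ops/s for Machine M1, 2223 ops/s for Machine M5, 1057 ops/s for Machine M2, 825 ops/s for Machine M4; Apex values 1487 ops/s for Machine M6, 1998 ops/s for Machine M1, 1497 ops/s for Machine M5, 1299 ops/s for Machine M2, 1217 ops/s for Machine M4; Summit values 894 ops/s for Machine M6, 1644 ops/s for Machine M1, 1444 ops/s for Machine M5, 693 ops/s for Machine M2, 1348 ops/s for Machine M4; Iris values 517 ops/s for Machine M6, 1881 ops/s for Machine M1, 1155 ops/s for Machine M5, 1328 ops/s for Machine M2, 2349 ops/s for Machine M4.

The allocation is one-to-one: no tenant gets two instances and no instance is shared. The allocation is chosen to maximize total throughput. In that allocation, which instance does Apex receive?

Apex receives Machine M6.

Optimal: Juno→Machine M2 (1755 ops/s), Delta→Machine M5 (2223 ops/s), Apex→Machine M6 (1487 ops/s), Summit→Machine M1 (1644 ops/s), Iris→Machine M4 (2349 ops/s) — total 1755+2223+1487+1644+2349 = 9458 ops/s.
Checked against all permutations: 9458 ops/s is optimal.
Apex's own top instance is Machine M1 (1998 ops/s), but forcing Apex→Machine M1 and reassigning the rest optimally gives only 9219 ops/s — worse by 239.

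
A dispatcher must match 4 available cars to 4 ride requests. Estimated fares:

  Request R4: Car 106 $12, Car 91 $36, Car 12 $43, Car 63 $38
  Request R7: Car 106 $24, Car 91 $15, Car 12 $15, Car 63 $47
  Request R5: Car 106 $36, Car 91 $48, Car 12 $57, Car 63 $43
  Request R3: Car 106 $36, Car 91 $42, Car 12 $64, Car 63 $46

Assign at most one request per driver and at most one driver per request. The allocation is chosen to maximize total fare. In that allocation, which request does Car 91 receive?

Car 91 receives Request R4.

Optimal: Car 106→Request R5 ($36), Car 91→Request R4 ($36), Car 12→Request R3 ($64), Car 63→Request R7 ($47) — total 36+36+64+47 = $183.
Row-greedy (each driver in turn takes its best remaining request) gives $168, worse by 15.
Car 91's own top request is Request R5 ($48), but forcing Car 91→Request R5 and reassigning the rest optimally gives only $174 — worse by 9.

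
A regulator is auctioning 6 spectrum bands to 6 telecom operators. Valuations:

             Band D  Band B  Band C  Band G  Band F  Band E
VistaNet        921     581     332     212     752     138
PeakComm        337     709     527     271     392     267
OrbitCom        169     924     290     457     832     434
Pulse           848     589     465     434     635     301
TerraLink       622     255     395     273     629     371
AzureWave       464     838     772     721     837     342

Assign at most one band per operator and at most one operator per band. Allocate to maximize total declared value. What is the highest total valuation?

Max total: $4143M

Optimal: VistaNet→Band F ($752M), PeakComm→Band C ($527M), OrbitCom→Band B ($924M), Pulse→Band D ($848M), TerraLink→Band E ($371M), AzureWave→Band G ($721M) — total 752+527+924+848+371+721 = $4143M.
Row-greedy (each operator in turn takes its best remaining band) gives $4019M, worse by 124.
Every other assignment is strictly worse.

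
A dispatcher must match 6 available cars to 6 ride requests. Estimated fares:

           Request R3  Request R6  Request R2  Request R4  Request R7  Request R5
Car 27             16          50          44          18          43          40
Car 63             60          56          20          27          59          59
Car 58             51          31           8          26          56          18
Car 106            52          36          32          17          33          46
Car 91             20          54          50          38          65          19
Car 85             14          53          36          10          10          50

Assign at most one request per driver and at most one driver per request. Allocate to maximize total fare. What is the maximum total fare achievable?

This is a one-to-one assignment (maximum-weight bipartite matching).
Optimal: Car 27→Request R2 ($44), Car 63→Request R5 ($59), Car 58→Request R7 ($56), Car 106→Request R3 ($52), Car 91→Request R4 ($38), Car 85→Request R6 ($53) — total 44+59+56+52+38+53 = $302.
Swapping Car 91↔Car 106 (Car 91→Request R3 $20, Car 106→Request R4 $17) loses 53.

Max total: $302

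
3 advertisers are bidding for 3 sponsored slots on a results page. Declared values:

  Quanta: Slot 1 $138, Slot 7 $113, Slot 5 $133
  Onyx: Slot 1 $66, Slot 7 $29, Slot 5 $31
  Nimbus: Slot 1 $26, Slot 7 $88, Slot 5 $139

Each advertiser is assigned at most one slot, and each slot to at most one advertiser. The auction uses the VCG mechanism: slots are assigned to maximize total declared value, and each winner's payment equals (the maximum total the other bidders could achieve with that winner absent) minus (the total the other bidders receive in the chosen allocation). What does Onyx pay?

Efficient allocation: Quanta→Slot 7 ($113), Onyx→Slot 1 ($66), Nimbus→Slot 5 ($139); total welfare W = $318.
Onyx receives Slot 1 at value $66, so the others get W − 66 = $252.
Without Onyx: best allocation of the remaining 2 bidders over all 3 slots is Quanta→Slot 1 ($138), Nimbus→Slot 5 ($139), total $277.
VCG payment = (others' best without Onyx) − (others' welfare with Onyx) = 277 − 252 = $25.

Onyx pays $25.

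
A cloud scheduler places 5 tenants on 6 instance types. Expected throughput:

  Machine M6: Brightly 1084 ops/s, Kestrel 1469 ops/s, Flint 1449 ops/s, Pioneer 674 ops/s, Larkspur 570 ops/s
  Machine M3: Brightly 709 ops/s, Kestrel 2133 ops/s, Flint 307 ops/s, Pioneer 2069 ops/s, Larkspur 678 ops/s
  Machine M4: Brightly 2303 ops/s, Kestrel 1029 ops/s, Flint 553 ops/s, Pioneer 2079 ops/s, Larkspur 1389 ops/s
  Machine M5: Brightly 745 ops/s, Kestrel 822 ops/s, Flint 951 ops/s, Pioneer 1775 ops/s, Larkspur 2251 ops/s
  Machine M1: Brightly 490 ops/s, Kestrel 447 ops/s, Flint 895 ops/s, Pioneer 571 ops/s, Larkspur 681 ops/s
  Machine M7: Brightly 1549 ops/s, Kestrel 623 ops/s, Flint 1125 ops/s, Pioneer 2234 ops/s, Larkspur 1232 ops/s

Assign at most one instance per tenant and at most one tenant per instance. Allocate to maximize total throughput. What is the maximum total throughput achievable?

Optimal: Brightly→Machine M4 (2303 ops/s), Kestrel→Machine M3 (2133 ops/s), Flint→Machine M6 (1449 ops/s), Pioneer→Machine M7 (2234 ops/s), Larkspur→Machine M5 (2251 ops/s) — total 2303+2133+1449+2234+2251 = 10370 ops/s.
Column-greedy (each instance in turn goes to its best remaining tenant) gives 8987 ops/s, worse by 1383.
Next-best assignment: Brightly→Machine M4, Kestrel→Machine M3, Flint→Machine M1, Pioneer→Machine M7, Larkspur→Machine M5 = 9816 ops/s.

Max total: 10370 ops/s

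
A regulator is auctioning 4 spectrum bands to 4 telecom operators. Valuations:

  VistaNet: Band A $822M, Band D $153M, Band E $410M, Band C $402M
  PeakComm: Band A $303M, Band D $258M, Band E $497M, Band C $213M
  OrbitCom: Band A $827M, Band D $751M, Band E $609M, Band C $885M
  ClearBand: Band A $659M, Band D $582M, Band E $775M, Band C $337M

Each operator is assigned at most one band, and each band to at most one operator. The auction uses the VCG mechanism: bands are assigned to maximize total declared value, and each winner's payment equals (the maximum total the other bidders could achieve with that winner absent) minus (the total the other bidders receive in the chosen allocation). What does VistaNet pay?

VistaNet pays $77M.

Efficient allocation: VistaNet→Band A ($822M), PeakComm→Band E ($497M), OrbitCom→Band C ($885M), ClearBand→Band D ($582M); total welfare W = $2786M.
VistaNet receives Band A at value $822M, so the others get W − 822 = $1964M.
Without VistaNet: best allocation of the remaining 3 bidders over all 4 bands is PeakComm→Band E ($497M), OrbitCom→Band C ($885M), ClearBand→Band A ($659M), total $2041M.
VCG payment = (others' best without VistaNet) − (others' welfare with VistaNet) = 2041 − 1964 = $77M.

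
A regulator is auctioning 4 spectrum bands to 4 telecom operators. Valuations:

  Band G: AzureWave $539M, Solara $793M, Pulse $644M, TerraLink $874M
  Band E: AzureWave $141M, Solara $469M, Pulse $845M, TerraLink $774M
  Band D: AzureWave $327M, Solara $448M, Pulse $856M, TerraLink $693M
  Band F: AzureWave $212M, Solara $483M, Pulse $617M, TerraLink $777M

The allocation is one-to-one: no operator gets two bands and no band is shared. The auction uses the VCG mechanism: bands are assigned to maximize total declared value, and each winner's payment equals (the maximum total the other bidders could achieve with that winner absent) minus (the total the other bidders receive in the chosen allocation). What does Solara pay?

Solara pays $223M.

Efficient allocation: AzureWave→Band D ($327M), Solara→Band G ($793M), Pulse→Band E ($845M), TerraLink→Band F ($777M); total welfare W = $2742M.
Solara receives Band G at value $793M, so the others get W − 793 = $1949M.
Without Solara: best allocation of the remaining 3 bidders over all 4 bands is AzureWave→Band G ($539M), Pulse→Band D ($856M), TerraLink→Band F ($777M), total $2172M.
VCG payment = (others' best without Solara) − (others' welfare with Solara) = 2172 − 1949 = $223M.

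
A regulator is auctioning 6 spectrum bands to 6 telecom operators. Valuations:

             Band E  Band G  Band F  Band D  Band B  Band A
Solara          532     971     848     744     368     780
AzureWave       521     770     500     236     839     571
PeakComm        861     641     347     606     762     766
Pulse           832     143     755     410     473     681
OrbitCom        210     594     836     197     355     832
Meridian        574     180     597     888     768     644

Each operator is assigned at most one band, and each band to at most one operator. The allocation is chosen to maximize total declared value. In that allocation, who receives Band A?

OrbitCom receives Band A.

Optimal: Solara→Band G ($971M), AzureWave→Band B ($839M), PeakComm→Band E ($861M), Pulse→Band F ($755M), OrbitCom→Band A ($832M), Meridian→Band D ($888M) — total 971+839+861+755+832+888 = $5146M.
Max-entry greedy (repeatedly take the single best remaining cell) gives $5076M, worse by 70.
Checked against all permutations: $5146M is optimal.
OrbitCom's own top band is Band F ($836M), but forcing OrbitCom→Band F and reassigning the rest optimally gives only $5132M — worse by 14.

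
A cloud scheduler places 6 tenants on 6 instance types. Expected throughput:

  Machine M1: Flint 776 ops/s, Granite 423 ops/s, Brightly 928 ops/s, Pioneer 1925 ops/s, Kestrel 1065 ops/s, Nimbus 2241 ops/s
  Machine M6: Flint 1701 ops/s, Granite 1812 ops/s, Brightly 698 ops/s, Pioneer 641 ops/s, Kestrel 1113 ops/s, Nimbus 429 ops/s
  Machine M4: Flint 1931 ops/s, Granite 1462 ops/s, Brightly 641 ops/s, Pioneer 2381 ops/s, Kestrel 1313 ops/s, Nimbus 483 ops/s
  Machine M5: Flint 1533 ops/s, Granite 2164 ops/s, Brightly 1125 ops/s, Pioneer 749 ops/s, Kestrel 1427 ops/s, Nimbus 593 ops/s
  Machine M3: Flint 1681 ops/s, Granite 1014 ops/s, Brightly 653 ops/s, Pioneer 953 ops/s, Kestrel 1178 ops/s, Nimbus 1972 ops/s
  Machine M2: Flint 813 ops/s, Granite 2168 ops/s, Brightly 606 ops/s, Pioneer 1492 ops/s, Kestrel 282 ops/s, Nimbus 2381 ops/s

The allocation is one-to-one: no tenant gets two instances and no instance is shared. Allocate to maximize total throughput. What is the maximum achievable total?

Optimal: Flint→Machine M6 (1701 ops/s), Granite→Machine M2 (2168 ops/s), Brightly→Machine M5 (1125 ops/s), Pioneer→Machine M4 (2381 ops/s), Kestrel→Machine M3 (1178 ops/s), Nimbus→Machine M1 (2241 ops/s) — total 1701+2168+1125+2381+1178+2241 = 10794 ops/s.
Max-entry greedy (repeatedly take the single best remaining cell) gives 10733 ops/s, worse by 61.
Every other assignment is strictly worse.

Max total: 10794 ops/s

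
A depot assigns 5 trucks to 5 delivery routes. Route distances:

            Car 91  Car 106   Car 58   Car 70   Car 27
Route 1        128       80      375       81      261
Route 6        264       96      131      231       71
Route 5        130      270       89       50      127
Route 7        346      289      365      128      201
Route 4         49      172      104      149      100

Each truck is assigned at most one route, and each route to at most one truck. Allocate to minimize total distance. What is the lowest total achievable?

Minimum total: 417 km

Optimal: Car 91→Route 4 (49 km), Car 106→Route 1 (80 km), Car 58→Route 5 (89 km), Car 70→Route 7 (128 km), Car 27→Route 6 (71 km) — total 49+80+89+128+71 = 417 km.
Min-entry greedy (repeatedly take the single cheapest remaining cell) gives 615 km, worse by 198.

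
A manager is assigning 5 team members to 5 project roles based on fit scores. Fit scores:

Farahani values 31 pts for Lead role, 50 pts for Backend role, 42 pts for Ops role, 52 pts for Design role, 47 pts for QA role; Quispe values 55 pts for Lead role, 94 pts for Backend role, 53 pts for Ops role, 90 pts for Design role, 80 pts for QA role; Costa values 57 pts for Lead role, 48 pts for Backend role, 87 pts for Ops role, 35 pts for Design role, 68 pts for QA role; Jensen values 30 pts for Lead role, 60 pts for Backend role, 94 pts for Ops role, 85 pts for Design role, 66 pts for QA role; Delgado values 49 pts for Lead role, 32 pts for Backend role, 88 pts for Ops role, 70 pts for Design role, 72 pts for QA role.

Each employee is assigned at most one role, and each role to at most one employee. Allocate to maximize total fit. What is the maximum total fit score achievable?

Treat this as an assignment problem: match each employee to one role.
Optimal: Farahani→QA role (47 pts), Quispe→Backend role (94 pts), Costa→Lead role (57 pts), Jensen→Design role (85 pts), Delgado→Ops role (88 pts) — total 47+94+57+85+88 = 371 pts.
Row-greedy (each employee in turn takes its best remaining role) gives 348 pts, worse by 23.

Max total: 371 pts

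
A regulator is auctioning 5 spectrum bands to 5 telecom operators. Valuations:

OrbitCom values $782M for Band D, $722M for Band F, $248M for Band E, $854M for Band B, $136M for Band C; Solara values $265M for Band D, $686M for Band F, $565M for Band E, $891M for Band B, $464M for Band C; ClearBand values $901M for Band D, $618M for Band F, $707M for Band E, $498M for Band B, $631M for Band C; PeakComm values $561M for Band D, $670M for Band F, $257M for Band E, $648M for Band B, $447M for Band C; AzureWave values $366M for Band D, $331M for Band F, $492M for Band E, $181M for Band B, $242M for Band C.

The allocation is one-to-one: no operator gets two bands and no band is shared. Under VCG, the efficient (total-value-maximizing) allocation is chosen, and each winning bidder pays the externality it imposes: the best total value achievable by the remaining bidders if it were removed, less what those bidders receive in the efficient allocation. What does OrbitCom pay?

OrbitCom pays $270M.

Efficient allocation: OrbitCom→Band D ($782M), Solara→Band B ($891M), ClearBand→Band C ($631M), PeakComm→Band F ($670M), AzureWave→Band E ($492M); total welfare W = $3466M.
OrbitCom receives Band D at value $782M, so the others get W − 782 = $2684M.
Without OrbitCom: best allocation of the remaining 4 bidders over all 5 bands is Solara→Band B ($891M), ClearBand→Band D ($901M), PeakComm→Band F ($670M), AzureWave→Band E ($492M), total $2954M.
VCG payment = (others' best without OrbitCom) − (others' welfare with OrbitCom) = 2954 − 2684 = $270M.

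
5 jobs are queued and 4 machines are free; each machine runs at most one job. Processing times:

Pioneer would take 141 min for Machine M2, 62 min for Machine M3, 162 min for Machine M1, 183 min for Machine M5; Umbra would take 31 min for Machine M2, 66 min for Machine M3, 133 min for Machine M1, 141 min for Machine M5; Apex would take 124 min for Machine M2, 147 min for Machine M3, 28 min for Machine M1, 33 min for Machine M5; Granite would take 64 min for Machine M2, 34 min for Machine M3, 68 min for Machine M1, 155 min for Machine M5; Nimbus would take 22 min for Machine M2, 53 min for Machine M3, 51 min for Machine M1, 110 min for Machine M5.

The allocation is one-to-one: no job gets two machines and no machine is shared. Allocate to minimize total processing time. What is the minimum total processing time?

Optimal: Umbra→Machine M2 (31 min), Granite→Machine M3 (34 min), Nimbus→Machine M1 (51 min), Apex→Machine M5 (33 min) — total 31+34+51+33 = 149 min.
Min-entry greedy (repeatedly take the single cheapest remaining cell) gives 225 min, worse by 76.
Next-best assignment: Umbra→Machine M2, Pioneer→Machine M3, Nimbus→Machine M1, Apex→Machine M5 = 177 min.
Every other assignment is strictly worse.

Minimum total: 149 min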